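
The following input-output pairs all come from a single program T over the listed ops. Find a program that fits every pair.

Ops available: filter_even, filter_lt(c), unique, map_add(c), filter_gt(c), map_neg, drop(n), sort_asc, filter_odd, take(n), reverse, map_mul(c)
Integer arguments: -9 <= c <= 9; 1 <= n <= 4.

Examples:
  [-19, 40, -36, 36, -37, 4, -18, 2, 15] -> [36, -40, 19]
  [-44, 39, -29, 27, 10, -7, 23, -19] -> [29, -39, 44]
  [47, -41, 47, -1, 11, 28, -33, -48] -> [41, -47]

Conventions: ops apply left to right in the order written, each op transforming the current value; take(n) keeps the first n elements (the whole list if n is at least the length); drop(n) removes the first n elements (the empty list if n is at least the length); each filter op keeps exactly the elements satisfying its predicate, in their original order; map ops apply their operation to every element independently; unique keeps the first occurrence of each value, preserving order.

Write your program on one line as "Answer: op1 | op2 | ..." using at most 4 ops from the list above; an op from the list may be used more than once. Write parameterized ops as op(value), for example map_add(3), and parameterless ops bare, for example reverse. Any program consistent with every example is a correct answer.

take(3) | map_neg | unique | reverse

Check, running the answer program on each example:
  [-19, 40, -36, 36, -37, 4, -18, 2, 15] -> [-19, 40, -36] -> [19, -40, 36] -> [19, -40, 36] -> [36, -40, 19]
  [-44, 39, -29, 27, 10, -7, 23, -19] -> [-44, 39, -29] -> [44, -39, 29] -> [44, -39, 29] -> [29, -39, 44]
  [47, -41, 47, -1, 11, 28, -33, -48] -> [47, -41, 47] -> [-47, 41, -47] -> [-47, 41] -> [41, -47]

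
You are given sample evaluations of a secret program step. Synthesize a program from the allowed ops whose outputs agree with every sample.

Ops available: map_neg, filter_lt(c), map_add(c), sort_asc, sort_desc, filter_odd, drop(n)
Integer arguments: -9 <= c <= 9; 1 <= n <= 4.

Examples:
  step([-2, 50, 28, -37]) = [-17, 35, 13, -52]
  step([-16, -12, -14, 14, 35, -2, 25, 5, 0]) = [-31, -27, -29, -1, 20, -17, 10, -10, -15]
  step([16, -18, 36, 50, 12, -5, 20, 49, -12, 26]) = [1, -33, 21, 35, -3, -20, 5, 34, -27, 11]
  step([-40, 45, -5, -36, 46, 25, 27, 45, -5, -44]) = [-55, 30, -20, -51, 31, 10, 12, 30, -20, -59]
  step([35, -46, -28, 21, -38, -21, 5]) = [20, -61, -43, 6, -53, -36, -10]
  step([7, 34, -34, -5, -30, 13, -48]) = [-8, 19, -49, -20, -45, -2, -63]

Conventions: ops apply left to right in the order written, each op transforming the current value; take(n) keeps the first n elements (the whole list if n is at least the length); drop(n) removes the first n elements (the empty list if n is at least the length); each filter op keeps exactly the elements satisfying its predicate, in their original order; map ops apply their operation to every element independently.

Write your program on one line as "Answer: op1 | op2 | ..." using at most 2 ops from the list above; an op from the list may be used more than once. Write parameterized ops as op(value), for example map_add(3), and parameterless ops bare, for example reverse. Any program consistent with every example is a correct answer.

map_add(-8) | map_add(-7)

Check, running the answer program on each example:
  [-2, 50, 28, -37] -> [-10, 42, 20, -45] -> [-17, 35, 13, -52]
  [-16, -12, -14, 14, 35, -2, 25, 5, 0] -> [-24, -20, -22, 6, 27, -10, 17, -3, -8] -> [-31, -27, -29, -1, 20, -17, 10, -10, -15]
  [16, -18, 36, 50, 12, -5, 20, 49, -12, 26] -> [8, -26, 28, 42, 4, -13, 12, 41, -20, 18] -> [1, -33, 21, 35, -3, -20, 5, 34, -27, 11]
  [-40, 45, -5, -36, 46, 25, 27, 45, -5, -44] -> [-48, 37, -13, -44, 38, 17, 19, 37, -13, -52] -> [-55, 30, -20, -51, 31, 10, 12, 30, -20, -59]
  [35, -46, -28, 21, -38, -21, 5] -> [27, -54, -36, 13, -46, -29, -3] -> [20, -61, -43, 6, -53, -36, -10]
  [7, 34, -34, -5, -30, 13, -48] -> [-1, 26, -42, -13, -38, 5, -56] -> [-8, 19, -49, -20, -45, -2, -63]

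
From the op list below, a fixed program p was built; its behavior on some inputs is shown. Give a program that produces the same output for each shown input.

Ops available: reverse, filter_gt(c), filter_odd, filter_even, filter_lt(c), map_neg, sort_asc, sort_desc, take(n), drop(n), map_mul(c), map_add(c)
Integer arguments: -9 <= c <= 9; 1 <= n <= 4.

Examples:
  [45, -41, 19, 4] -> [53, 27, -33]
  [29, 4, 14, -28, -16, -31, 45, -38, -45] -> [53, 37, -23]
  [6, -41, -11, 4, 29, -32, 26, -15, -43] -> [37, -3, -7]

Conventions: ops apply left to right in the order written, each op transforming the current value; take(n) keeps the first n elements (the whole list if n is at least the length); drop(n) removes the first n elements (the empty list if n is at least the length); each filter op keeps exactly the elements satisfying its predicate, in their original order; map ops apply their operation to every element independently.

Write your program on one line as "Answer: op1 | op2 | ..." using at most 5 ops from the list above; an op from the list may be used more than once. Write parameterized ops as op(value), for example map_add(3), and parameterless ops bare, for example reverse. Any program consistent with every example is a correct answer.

filter_odd | sort_desc | map_add(8) | take(3)

Check, running the answer program on each example:
  [45, -41, 19, 4] -> [45, -41, 19] -> [45, 19, -41] -> [53, 27, -33] -> [53, 27, -33]
  [29, 4, 14, -28, -16, -31, 45, -38, -45] -> [29, -31, 45, -45] -> [45, 29, -31, -45] -> [53, 37, -23, -37] -> [53, 37, -23]
  [6, -41, -11, 4, 29, -32, 26, -15, -43] -> [-41, -11, 29, -15, -43] -> [29, -11, -15, -41, -43] -> [37, -3, -7, -33, -35] -> [37, -3, -7]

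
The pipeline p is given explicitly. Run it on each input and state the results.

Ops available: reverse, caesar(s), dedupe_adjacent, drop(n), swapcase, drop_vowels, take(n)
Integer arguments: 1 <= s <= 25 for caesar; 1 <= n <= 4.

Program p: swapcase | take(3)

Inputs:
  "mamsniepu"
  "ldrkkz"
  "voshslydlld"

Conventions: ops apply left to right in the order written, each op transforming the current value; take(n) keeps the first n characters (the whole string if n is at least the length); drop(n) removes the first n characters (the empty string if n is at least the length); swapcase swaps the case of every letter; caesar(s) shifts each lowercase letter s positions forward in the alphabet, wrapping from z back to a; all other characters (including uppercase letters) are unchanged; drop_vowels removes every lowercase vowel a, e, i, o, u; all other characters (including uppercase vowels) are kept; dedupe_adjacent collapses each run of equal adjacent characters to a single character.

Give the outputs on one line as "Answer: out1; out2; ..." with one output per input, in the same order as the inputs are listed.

"MAM"; "LDR"; "VOS"

Execution, op by op:
  "mamsniepu" -> "MAMSNIEPU" -> "MAM"
  "ldrkkz" -> "LDRKKZ" -> "LDR"
  "voshslydlld" -> "VOSHSLYDLLD" -> "VOS"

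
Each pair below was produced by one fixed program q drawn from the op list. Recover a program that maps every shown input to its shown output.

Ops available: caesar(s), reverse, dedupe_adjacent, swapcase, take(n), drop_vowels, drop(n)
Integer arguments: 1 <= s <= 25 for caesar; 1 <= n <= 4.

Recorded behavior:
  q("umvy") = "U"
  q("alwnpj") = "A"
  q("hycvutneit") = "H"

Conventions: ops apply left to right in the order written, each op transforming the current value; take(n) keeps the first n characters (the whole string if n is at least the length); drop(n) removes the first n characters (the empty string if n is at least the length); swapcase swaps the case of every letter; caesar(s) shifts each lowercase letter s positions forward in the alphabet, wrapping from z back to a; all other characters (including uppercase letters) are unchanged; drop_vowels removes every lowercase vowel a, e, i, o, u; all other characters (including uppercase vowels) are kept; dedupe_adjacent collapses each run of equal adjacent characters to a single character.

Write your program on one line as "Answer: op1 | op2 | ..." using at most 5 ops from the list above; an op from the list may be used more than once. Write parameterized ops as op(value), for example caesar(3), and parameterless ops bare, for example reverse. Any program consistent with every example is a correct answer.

swapcase | take(2) | reverse | drop(1)

Check, running the answer program on each example:
  "umvy" -> "UMVY" -> "UM" -> "MU" -> "U"
  "alwnpj" -> "ALWNPJ" -> "AL" -> "LA" -> "A"
  "hycvutneit" -> "HYCVUTNEIT" -> "HY" -> "YH" -> "H"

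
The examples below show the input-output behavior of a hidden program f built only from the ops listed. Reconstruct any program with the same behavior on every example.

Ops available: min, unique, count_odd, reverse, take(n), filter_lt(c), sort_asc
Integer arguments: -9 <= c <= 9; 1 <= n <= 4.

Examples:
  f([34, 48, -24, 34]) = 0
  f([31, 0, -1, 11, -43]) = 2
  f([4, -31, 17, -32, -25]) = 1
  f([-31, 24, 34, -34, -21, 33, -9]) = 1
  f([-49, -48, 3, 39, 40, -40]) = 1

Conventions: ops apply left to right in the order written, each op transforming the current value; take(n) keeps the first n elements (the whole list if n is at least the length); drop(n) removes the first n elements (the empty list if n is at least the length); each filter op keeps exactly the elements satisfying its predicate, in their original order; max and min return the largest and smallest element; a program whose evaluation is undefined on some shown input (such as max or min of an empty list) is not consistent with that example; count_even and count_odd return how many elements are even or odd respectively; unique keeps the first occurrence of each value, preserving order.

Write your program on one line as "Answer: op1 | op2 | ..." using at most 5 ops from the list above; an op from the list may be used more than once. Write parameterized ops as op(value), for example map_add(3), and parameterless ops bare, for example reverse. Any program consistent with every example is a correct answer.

sort_asc | take(3) | take(2) | reverse | count_odd

Check, running the answer program on each example:
  [34, 48, -24, 34] -> [-24, 34, 34, 48] -> [-24, 34, 34] -> [-24, 34] -> [34, -24] -> 0
  [31, 0, -1, 11, -43] -> [-43, -1, 0, 11, 31] -> [-43, -1, 0] -> [-43, -1] -> [-1, -43] -> 2
  [4, -31, 17, -32, -25] -> [-32, -31, -25, 4, 17] -> [-32, -31, -25] -> [-32, -31] -> [-31, -32] -> 1
  [-31, 24, 34, -34, -21, 33, -9] -> [-34, -31, -21, -9, 24, 33, 34] -> [-34, -31, -21] -> [-34, -31] -> [-31, -34] -> 1
  [-49, -48, 3, 39, 40, -40] -> [-49, -48, -40, 3, 39, 40] -> [-49, -48, -40] -> [-49, -48] -> [-48, -49] -> 1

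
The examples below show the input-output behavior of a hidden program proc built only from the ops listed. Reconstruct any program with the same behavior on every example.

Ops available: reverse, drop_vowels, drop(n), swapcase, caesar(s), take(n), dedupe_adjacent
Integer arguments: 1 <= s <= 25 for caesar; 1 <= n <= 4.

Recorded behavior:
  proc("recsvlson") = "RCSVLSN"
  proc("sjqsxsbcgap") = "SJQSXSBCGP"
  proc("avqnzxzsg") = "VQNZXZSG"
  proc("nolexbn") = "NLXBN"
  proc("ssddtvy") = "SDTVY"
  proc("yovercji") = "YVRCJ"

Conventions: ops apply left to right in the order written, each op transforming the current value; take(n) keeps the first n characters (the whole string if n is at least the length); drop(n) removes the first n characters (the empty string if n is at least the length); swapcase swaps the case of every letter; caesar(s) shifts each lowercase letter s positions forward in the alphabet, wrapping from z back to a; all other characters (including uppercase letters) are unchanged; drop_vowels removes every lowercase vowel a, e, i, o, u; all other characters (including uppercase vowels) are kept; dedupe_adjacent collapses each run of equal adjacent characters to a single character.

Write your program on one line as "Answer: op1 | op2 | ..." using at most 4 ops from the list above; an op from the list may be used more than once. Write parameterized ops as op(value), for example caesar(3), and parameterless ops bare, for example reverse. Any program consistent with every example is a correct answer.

dedupe_adjacent | drop_vowels | swapcase

Check, running the answer program on each example:
  "recsvlson" -> "recsvlson" -> "rcsvlsn" -> "RCSVLSN"
  "sjqsxsbcgap" -> "sjqsxsbcgap" -> "sjqsxsbcgp" -> "SJQSXSBCGP"
  "avqnzxzsg" -> "avqnzxzsg" -> "vqnzxzsg" -> "VQNZXZSG"
  "nolexbn" -> "nolexbn" -> "nlxbn" -> "NLXBN"
  "ssddtvy" -> "sdtvy" -> "sdtvy" -> "SDTVY"
  "yovercji" -> "yovercji" -> "yvrcj" -> "YVRCJ"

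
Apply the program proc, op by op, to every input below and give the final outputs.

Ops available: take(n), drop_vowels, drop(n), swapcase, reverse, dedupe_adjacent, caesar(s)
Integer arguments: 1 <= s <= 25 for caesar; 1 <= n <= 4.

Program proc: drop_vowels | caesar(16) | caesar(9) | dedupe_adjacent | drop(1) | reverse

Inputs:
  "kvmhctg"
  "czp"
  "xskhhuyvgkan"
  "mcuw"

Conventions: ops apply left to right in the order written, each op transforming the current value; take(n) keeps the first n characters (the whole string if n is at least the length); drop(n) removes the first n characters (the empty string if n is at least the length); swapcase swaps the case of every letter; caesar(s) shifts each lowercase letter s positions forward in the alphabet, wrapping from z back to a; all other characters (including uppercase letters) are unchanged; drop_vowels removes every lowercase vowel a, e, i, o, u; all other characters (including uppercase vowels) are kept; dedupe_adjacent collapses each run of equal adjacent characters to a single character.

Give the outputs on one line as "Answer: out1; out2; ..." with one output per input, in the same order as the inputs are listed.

"fsbglu"; "oy"; "mjfuxgjr"; "vb"

Execution, op by op:
  "kvmhctg" -> "kvmhctg" -> "alcxsjw" -> "julgbsf" -> "julgbsf" -> "ulgbsf" -> "fsbglu"
  "czp" -> "czp" -> "spf" -> "byo" -> "byo" -> "yo" -> "oy"
  "xskhhuyvgkan" -> "xskhhyvgkn" -> "niaxxolwad" -> "wrjggxufjm" -> "wrjgxufjm" -> "rjgxufjm" -> "mjfuxgjr"
  "mcuw" -> "mcw" -> "csm" -> "lbv" -> "lbv" -> "bv" -> "vb"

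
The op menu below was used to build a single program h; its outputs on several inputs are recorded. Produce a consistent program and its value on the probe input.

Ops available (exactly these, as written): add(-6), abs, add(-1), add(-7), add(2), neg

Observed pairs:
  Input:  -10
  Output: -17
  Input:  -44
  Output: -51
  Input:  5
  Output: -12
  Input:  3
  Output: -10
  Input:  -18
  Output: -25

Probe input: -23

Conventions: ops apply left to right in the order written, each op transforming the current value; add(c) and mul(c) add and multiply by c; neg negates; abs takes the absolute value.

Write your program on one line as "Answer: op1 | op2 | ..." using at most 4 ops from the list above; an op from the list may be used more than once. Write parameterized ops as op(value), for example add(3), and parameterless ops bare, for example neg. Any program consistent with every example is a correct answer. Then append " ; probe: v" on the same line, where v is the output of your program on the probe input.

abs | neg | add(-7) ; probe: -30

Check, running the answer program on each example:
  -10 -> 10 -> -10 -> -17
  -44 -> 44 -> -44 -> -51
  5 -> 5 -> -5 -> -12
  3 -> 3 -> -3 -> -10
  -18 -> 18 -> -18 -> -25
  probe: -23 -> 23 -> -23 -> -30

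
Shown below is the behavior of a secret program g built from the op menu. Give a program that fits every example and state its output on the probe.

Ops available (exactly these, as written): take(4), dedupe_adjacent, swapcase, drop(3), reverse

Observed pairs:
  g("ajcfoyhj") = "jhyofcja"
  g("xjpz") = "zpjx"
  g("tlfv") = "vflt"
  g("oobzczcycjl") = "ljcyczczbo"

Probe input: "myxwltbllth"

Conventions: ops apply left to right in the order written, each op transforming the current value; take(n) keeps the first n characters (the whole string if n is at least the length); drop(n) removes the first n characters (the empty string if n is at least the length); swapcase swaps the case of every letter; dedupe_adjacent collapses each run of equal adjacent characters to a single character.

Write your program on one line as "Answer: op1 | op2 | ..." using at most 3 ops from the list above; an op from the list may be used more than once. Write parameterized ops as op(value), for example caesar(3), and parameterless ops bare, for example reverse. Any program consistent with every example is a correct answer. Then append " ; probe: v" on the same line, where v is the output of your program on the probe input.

dedupe_adjacent | reverse ; probe: "htlbtlwxym"

Check, running the answer program on each example:
  "ajcfoyhj" -> "ajcfoyhj" -> "jhyofcja"
  "xjpz" -> "xjpz" -> "zpjx"
  "tlfv" -> "tlfv" -> "vflt"
  "oobzczcycjl" -> "obzczcycjl" -> "ljcyczczbo"
  probe: "myxwltbllth" -> "myxwltblth" -> "htlbtlwxym"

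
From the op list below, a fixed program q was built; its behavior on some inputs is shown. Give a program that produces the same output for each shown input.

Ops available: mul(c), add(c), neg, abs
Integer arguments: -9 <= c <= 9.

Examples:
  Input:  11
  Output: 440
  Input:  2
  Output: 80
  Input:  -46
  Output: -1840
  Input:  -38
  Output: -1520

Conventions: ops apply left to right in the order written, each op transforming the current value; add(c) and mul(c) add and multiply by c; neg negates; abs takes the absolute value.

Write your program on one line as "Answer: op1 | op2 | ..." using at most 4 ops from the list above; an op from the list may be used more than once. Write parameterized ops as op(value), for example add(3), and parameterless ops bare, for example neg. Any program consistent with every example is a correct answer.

mul(2) | mul(4) | mul(5)

Check, running the answer program on each example:
  11 -> 22 -> 88 -> 440
  2 -> 4 -> 16 -> 80
  -46 -> -92 -> -368 -> -1840
  -38 -> -76 -> -304 -> -1520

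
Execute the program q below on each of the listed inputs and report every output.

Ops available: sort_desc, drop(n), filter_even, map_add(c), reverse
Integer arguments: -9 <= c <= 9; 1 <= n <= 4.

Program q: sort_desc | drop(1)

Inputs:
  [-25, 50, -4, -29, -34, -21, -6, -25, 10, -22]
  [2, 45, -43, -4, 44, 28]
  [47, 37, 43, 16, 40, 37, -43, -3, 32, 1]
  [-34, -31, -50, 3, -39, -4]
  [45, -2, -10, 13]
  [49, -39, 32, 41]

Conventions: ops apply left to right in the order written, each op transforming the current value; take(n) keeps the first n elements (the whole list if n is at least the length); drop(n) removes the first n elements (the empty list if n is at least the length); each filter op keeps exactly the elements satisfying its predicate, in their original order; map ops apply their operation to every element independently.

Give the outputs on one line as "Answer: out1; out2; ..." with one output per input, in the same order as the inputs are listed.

[10, -4, -6, -21, -22, -25, -25, -29, -34]; [44, 28, 2, -4, -43]; [43, 40, 37, 37, 32, 16, 1, -3, -43]; [-4, -31, -34, -39, -50]; [13, -2, -10]; [41, 32, -39]

Execution, op by op:
  [-25, 50, -4, -29, -34, -21, -6, -25, 10, -22] -> [50, 10, -4, -6, -21, -22, -25, -25, -29, -34] -> [10, -4, -6, -21, -22, -25, -25, -29, -34]
  [2, 45, -43, -4, 44, 28] -> [45, 44, 28, 2, -4, -43] -> [44, 28, 2, -4, -43]
  [47, 37, 43, 16, 40, 37, -43, -3, 32, 1] -> [47, 43, 40, 37, 37, 32, 16, 1, -3, -43] -> [43, 40, 37, 37, 32, 16, 1, -3, -43]
  [-34, -31, -50, 3, -39, -4] -> [3, -4, -31, -34, -39, -50] -> [-4, -31, -34, -39, -50]
  [45, -2, -10, 13] -> [45, 13, -2, -10] -> [13, -2, -10]
  [49, -39, 32, 41] -> [49, 41, 32, -39] -> [41, 32, -39]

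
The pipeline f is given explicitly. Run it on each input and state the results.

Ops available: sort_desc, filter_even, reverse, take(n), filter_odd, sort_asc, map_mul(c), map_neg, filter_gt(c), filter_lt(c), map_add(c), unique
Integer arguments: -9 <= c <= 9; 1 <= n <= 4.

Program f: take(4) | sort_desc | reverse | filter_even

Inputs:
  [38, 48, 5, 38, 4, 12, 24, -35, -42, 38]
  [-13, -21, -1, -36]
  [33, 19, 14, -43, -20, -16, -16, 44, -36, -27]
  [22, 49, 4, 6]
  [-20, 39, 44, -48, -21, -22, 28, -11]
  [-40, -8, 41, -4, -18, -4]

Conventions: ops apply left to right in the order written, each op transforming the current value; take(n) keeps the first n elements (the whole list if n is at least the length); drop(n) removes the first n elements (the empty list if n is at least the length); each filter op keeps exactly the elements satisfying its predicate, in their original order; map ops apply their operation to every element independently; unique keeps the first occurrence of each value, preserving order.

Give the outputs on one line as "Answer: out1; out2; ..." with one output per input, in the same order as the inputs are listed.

[38, 38, 48]; [-36]; [14]; [4, 6, 22]; [-48, -20, 44]; [-40, -8, -4]

Execution, op by op:
  [38, 48, 5, 38, 4, 12, 24, -35, -42, 38] -> [38, 48, 5, 38] -> [48, 38, 38, 5] -> [5, 38, 38, 48] -> [38, 38, 48]
  [-13, -21, -1, -36] -> [-13, -21, -1, -36] -> [-1, -13, -21, -36] -> [-36, -21, -13, -1] -> [-36]
  [33, 19, 14, -43, -20, -16, -16, 44, -36, -27] -> [33, 19, 14, -43] -> [33, 19, 14, -43] -> [-43, 14, 19, 33] -> [14]
  [22, 49, 4, 6] -> [22, 49, 4, 6] -> [49, 22, 6, 4] -> [4, 6, 22, 49] -> [4, 6, 22]
  [-20, 39, 44, -48, -21, -22, 28, -11] -> [-20, 39, 44, -48] -> [44, 39, -20, -48] -> [-48, -20, 39, 44] -> [-48, -20, 44]
  [-40, -8, 41, -4, -18, -4] -> [-40, -8, 41, -4] -> [41, -4, -8, -40] -> [-40, -8, -4, 41] -> [-40, -8, -4]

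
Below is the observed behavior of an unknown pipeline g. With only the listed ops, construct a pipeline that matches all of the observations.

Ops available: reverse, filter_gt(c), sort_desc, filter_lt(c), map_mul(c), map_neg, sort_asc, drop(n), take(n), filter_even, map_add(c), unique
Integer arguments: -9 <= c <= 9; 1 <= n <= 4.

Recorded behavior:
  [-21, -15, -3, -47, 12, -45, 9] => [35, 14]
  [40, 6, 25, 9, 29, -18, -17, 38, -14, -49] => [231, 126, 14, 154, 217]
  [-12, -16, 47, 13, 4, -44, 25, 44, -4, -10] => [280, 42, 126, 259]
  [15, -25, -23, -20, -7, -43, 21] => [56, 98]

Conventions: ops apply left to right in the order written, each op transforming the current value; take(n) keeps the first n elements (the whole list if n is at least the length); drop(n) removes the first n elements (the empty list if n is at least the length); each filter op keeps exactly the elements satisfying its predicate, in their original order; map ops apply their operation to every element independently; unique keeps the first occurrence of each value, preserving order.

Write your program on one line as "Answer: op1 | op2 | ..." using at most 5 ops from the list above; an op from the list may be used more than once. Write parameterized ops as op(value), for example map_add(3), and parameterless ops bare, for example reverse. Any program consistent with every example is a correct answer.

map_add(-7) | map_mul(-7) | map_neg | filter_gt(3)

Check, running the answer program on each example:
  [-21, -15, -3, -47, 12, -45, 9] -> [-28, -22, -10, -54, 5, -52, 2] -> [196, 154, 70, 378, -35, 364, -14] -> [-196, -154, -70, -378, 35, -364, 14] -> [35, 14]
  [40, 6, 25, 9, 29, -18, -17, 38, -14, -49] -> [33, -1, 18, 2, 22, -25, -24, 31, -21, -56] -> [-231, 7, -126, -14, -154, 175, 168, -217, 147, 392] -> [231, -7, 126, 14, 154, -175, -168, 217, -147, -392] -> [231, 126, 14, 154, 217]
  [-12, -16, 47, 13, 4, -44, 25, 44, -4, -10] -> [-19, -23, 40, 6, -3, -51, 18, 37, -11, -17] -> [133, 161, -280, -42, 21, 357, -126, -259, 77, 119] -> [-133, -161, 280, 42, -21, -357, 126, 259, -77, -119] -> [280, 42, 126, 259]
  [15, -25, -23, -20, -7, -43, 21] -> [8, -32, -30, -27, -14, -50, 14] -> [-56, 224, 210, 189, 98, 350, -98] -> [56, -224, -210, -189, -98, -350, 98] -> [56, 98]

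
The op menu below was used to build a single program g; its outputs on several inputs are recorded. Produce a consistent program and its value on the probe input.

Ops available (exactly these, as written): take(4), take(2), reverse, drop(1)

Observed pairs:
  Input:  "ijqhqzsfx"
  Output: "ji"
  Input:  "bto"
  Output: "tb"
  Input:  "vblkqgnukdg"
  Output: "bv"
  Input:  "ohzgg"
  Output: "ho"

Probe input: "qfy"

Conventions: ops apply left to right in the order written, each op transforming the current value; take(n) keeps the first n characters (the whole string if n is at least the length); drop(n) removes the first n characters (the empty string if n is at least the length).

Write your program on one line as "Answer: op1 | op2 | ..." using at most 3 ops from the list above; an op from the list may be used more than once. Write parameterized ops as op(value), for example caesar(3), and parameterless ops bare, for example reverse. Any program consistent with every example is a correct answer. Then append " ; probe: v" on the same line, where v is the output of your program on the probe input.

take(2) | reverse ; probe: "fq"

Check, running the answer program on each example:
  "ijqhqzsfx" -> "ij" -> "ji"
  "bto" -> "bt" -> "tb"
  "vblkqgnukdg" -> "vb" -> "bv"
  "ohzgg" -> "oh" -> "ho"
  probe: "qfy" -> "qf" -> "fq"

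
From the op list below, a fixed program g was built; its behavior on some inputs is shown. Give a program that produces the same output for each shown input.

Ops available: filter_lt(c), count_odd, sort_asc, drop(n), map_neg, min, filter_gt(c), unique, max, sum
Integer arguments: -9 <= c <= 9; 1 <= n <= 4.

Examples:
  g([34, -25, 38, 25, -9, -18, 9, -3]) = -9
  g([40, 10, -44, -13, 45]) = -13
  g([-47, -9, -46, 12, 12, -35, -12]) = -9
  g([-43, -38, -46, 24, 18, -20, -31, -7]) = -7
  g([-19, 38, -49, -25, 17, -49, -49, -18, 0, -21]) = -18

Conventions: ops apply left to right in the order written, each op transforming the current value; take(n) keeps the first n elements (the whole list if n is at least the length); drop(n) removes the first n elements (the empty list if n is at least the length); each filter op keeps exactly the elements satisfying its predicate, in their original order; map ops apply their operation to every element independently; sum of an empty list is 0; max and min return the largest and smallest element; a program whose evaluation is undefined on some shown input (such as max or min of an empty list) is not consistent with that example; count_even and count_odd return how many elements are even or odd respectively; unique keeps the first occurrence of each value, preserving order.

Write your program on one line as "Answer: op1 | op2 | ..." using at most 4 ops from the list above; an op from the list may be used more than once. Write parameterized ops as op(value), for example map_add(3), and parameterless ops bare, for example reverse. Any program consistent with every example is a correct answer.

drop(1) | filter_lt(-4) | sort_asc | max

Check, running the answer program on each example:
  [34, -25, 38, 25, -9, -18, 9, -3] -> [-25, 38, 25, -9, -18, 9, -3] -> [-25, -9, -18] -> [-25, -18, -9] -> -9
  [40, 10, -44, -13, 45] -> [10, -44, -13, 45] -> [-44, -13] -> [-44, -13] -> -13
  [-47, -9, -46, 12, 12, -35, -12] -> [-9, -46, 12, 12, -35, -12] -> [-9, -46, -35, -12] -> [-46, -35, -12, -9] -> -9
  [-43, -38, -46, 24, 18, -20, -31, -7] -> [-38, -46, 24, 18, -20, -31, -7] -> [-38, -46, -20, -31, -7] -> [-46, -38, -31, -20, -7] -> -7
  [-19, 38, -49, -25, 17, -49, -49, -18, 0, -21] -> [38, -49, -25, 17, -49, -49, -18, 0, -21] -> [-49, -25, -49, -49, -18, -21] -> [-49, -49, -49, -25, -21, -18] -> -18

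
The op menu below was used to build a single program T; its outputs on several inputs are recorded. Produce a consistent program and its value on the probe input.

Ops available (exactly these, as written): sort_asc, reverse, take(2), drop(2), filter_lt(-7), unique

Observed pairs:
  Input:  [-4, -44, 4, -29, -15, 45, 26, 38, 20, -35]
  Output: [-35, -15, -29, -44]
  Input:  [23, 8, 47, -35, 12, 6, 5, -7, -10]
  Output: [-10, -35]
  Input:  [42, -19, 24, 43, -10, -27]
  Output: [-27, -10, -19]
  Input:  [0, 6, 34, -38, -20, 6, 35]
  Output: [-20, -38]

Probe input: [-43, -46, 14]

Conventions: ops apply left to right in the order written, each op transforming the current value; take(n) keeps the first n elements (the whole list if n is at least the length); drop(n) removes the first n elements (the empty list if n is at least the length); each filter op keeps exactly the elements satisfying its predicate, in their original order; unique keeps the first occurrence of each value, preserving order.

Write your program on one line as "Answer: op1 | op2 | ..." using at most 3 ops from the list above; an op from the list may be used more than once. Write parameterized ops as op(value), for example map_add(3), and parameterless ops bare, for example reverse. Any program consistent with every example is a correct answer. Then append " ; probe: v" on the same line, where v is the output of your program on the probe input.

reverse | unique | filter_lt(-7) ; probe: [-46, -43]

Check, running the answer program on each example:
  [-4, -44, 4, -29, -15, 45, 26, 38, 20, -35] -> [-35, 20, 38, 26, 45, -15, -29, 4, -44, -4] -> [-35, 20, 38, 26, 45, -15, -29, 4, -44, -4] -> [-35, -15, -29, -44]
  [23, 8, 47, -35, 12, 6, 5, -7, -10] -> [-10, -7, 5, 6, 12, -35, 47, 8, 23] -> [-10, -7, 5, 6, 12, -35, 47, 8, 23] -> [-10, -35]
  [42, -19, 24, 43, -10, -27] -> [-27, -10, 43, 24, -19, 42] -> [-27, -10, 43, 24, -19, 42] -> [-27, -10, -19]
  [0, 6, 34, -38, -20, 6, 35] -> [35, 6, -20, -38, 34, 6, 0] -> [35, 6, -20, -38, 34, 0] -> [-20, -38]
  probe: [-43, -46, 14] -> [14, -46, -43] -> [14, -46, -43] -> [-46, -43]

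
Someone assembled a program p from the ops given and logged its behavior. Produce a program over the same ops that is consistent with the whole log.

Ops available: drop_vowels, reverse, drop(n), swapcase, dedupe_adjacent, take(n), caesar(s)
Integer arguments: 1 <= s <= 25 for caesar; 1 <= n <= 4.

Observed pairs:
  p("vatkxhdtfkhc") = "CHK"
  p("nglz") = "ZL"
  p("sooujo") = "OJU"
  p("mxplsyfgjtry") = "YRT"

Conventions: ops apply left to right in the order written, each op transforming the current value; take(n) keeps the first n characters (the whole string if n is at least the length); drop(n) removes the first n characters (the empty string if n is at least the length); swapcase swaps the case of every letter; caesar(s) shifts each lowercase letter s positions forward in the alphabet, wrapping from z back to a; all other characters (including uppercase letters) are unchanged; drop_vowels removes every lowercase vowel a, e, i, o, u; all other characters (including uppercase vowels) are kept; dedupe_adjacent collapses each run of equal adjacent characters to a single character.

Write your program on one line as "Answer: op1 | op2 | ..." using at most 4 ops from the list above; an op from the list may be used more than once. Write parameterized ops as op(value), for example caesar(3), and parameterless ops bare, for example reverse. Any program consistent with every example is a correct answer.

drop(2) | reverse | take(3) | swapcase

Check, running the answer program on each example:
  "vatkxhdtfkhc" -> "tkxhdtfkhc" -> "chkftdhxkt" -> "chk" -> "CHK"
  "nglz" -> "lz" -> "zl" -> "zl" -> "ZL"
  "sooujo" -> "oujo" -> "ojuo" -> "oju" -> "OJU"
  "mxplsyfgjtry" -> "plsyfgjtry" -> "yrtjgfyslp" -> "yrt" -> "YRT"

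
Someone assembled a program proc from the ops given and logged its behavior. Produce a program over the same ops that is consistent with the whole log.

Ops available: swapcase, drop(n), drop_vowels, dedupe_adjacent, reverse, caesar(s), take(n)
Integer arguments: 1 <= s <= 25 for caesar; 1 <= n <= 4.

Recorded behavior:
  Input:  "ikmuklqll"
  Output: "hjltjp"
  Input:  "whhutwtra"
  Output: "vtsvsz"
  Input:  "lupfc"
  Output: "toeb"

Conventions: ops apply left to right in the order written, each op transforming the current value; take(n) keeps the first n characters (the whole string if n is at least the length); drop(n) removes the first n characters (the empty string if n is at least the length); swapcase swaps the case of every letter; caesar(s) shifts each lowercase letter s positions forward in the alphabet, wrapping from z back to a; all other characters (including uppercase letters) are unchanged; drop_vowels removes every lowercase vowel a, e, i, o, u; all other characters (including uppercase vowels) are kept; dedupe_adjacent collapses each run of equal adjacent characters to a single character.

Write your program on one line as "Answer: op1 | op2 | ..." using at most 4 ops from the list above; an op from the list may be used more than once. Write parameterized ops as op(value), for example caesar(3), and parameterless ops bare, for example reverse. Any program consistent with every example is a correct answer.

caesar(23) | drop_vowels | caesar(2)

Check, running the answer program on each example:
  "ikmuklqll" -> "fhjrhinii" -> "fhjrhn" -> "hjltjp"
  "whhutwtra" -> "teerqtqox" -> "trqtqx" -> "vtsvsz"
  "lupfc" -> "irmcz" -> "rmcz" -> "toeb"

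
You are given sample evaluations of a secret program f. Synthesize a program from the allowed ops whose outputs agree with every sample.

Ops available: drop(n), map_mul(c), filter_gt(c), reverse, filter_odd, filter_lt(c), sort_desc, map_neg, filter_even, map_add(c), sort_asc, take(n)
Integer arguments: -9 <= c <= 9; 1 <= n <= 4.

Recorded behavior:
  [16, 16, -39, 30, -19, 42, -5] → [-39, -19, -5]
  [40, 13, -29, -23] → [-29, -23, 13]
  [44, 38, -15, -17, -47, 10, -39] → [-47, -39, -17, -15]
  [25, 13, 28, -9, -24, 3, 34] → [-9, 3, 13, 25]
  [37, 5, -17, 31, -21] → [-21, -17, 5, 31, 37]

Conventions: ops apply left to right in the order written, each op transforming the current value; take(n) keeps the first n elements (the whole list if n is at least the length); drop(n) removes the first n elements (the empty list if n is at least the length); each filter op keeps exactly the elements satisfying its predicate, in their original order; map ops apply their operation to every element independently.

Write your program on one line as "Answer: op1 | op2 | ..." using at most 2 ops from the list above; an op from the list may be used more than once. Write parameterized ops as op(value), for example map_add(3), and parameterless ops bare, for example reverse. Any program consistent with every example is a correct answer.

filter_odd | sort_asc

Check, running the answer program on each example:
  [16, 16, -39, 30, -19, 42, -5] -> [-39, -19, -5] -> [-39, -19, -5]
  [40, 13, -29, -23] -> [13, -29, -23] -> [-29, -23, 13]
  [44, 38, -15, -17, -47, 10, -39] -> [-15, -17, -47, -39] -> [-47, -39, -17, -15]
  [25, 13, 28, -9, -24, 3, 34] -> [25, 13, -9, 3] -> [-9, 3, 13, 25]
  [37, 5, -17, 31, -21] -> [37, 5, -17, 31, -21] -> [-21, -17, 5, 31, 37]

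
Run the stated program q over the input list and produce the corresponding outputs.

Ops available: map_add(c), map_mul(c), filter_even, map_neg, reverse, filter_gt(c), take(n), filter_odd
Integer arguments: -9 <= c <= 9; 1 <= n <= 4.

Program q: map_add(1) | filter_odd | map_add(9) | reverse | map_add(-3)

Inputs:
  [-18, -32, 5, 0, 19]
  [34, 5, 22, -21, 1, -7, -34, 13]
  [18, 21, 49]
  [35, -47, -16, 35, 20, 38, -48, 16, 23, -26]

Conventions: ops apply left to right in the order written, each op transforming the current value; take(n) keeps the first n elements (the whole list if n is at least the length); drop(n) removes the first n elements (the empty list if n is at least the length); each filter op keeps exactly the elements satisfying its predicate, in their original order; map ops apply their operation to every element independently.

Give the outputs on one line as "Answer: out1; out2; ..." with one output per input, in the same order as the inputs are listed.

Execution, op by op:
  [-18, -32, 5, 0, 19] -> [-17, -31, 6, 1, 20] -> [-17, -31, 1] -> [-8, -22, 10] -> [10, -22, -8] -> [7, -25, -11]
  [34, 5, 22, -21, 1, -7, -34, 13] -> [35, 6, 23, -20, 2, -6, -33, 14] -> [35, 23, -33] -> [44, 32, -24] -> [-24, 32, 44] -> [-27, 29, 41]
  [18, 21, 49] -> [19, 22, 50] -> [19] -> [28] -> [28] -> [25]
  [35, -47, -16, 35, 20, 38, -48, 16, 23, -26] -> [36, -46, -15, 36, 21, 39, -47, 17, 24, -25] -> [-15, 21, 39, -47, 17, -25] -> [-6, 30, 48, -38, 26, -16] -> [-16, 26, -38, 48, 30, -6] -> [-19, 23, -41, 45, 27, -9]

[7, -25, -11]; [-27, 29, 41]; [25]; [-19, 23, -41, 45, 27, -9]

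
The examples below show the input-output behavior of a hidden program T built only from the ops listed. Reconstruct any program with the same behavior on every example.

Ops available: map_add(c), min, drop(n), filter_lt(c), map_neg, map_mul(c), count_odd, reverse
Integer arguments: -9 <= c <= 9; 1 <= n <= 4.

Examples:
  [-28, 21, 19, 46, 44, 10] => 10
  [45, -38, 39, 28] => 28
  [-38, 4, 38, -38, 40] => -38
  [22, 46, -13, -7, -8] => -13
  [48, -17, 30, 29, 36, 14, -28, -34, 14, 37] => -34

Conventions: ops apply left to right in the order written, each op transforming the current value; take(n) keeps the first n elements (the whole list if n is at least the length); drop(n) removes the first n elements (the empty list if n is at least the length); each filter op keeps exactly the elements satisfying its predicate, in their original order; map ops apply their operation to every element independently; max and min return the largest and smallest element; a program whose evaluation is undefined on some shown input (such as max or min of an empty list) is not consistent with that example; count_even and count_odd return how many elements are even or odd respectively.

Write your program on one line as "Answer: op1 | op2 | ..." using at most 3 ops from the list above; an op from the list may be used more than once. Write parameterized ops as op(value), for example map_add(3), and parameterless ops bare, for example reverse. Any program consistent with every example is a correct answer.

drop(2) | min

Check, running the answer program on each example:
  [-28, 21, 19, 46, 44, 10] -> [19, 46, 44, 10] -> 10
  [45, -38, 39, 28] -> [39, 28] -> 28
  [-38, 4, 38, -38, 40] -> [38, -38, 40] -> -38
  [22, 46, -13, -7, -8] -> [-13, -7, -8] -> -13
  [48, -17, 30, 29, 36, 14, -28, -34, 14, 37] -> [30, 29, 36, 14, -28, -34, 14, 37] -> -34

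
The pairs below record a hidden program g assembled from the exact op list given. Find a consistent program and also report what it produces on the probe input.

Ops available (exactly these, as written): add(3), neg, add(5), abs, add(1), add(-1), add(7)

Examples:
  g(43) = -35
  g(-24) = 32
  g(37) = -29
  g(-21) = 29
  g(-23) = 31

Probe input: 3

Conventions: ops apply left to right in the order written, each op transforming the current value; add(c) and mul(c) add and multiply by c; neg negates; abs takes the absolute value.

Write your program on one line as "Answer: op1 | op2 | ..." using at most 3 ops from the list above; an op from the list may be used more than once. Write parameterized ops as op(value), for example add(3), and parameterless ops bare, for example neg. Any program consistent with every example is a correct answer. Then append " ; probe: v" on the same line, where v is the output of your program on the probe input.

neg | add(1) | add(7) ; probe: 5

Check, running the answer program on each example:
  43 -> -43 -> -42 -> -35
  -24 -> 24 -> 25 -> 32
  37 -> -37 -> -36 -> -29
  -21 -> 21 -> 22 -> 29
  -23 -> 23 -> 24 -> 31
  probe: 3 -> -3 -> -2 -> 5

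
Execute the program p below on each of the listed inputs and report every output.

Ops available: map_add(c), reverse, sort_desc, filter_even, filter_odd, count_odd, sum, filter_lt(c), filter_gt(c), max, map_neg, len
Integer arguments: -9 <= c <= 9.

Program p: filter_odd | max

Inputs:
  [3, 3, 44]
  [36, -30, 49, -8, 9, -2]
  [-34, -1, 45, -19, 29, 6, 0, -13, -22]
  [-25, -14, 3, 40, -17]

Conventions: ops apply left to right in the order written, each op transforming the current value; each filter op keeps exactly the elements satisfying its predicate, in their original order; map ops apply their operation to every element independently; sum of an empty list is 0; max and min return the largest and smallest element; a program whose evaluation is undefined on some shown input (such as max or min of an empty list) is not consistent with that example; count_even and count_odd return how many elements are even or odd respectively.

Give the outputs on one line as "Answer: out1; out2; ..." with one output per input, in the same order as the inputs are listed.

Execution, op by op:
  [3, 3, 44] -> [3, 3] -> 3
  [36, -30, 49, -8, 9, -2] -> [49, 9] -> 49
  [-34, -1, 45, -19, 29, 6, 0, -13, -22] -> [-1, 45, -19, 29, -13] -> 45
  [-25, -14, 3, 40, -17] -> [-25, 3, -17] -> 3

3; 49; 45; 3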